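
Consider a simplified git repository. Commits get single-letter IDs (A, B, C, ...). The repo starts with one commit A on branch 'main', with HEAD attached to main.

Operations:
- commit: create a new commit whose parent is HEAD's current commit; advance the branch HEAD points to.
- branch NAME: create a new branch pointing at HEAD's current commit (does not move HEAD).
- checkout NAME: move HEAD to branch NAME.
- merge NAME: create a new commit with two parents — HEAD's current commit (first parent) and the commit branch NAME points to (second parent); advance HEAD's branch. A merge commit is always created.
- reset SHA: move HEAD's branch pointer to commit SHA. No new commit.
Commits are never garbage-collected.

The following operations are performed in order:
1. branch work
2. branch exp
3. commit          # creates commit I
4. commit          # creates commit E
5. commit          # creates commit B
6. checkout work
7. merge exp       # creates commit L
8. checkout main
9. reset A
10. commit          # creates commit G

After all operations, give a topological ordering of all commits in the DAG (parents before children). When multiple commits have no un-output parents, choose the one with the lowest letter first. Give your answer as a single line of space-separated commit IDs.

Answer: A G I E B L

Derivation:
After op 1 (branch): HEAD=main@A [main=A work=A]
After op 2 (branch): HEAD=main@A [exp=A main=A work=A]
After op 3 (commit): HEAD=main@I [exp=A main=I work=A]
After op 4 (commit): HEAD=main@E [exp=A main=E work=A]
After op 5 (commit): HEAD=main@B [exp=A main=B work=A]
After op 6 (checkout): HEAD=work@A [exp=A main=B work=A]
After op 7 (merge): HEAD=work@L [exp=A main=B work=L]
After op 8 (checkout): HEAD=main@B [exp=A main=B work=L]
After op 9 (reset): HEAD=main@A [exp=A main=A work=L]
After op 10 (commit): HEAD=main@G [exp=A main=G work=L]
commit A: parents=[]
commit B: parents=['E']
commit E: parents=['I']
commit G: parents=['A']
commit I: parents=['A']
commit L: parents=['A', 'A']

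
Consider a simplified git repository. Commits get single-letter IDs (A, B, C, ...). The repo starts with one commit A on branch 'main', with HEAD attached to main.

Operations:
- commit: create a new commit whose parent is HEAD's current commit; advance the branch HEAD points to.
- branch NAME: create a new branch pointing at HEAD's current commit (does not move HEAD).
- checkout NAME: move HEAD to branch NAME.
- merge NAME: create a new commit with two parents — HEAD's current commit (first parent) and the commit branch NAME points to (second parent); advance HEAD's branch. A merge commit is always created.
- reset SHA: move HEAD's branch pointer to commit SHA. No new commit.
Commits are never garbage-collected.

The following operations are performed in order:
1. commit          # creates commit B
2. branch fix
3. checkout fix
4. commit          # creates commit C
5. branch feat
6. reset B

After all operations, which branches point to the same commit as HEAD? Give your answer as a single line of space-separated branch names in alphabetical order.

After op 1 (commit): HEAD=main@B [main=B]
After op 2 (branch): HEAD=main@B [fix=B main=B]
After op 3 (checkout): HEAD=fix@B [fix=B main=B]
After op 4 (commit): HEAD=fix@C [fix=C main=B]
After op 5 (branch): HEAD=fix@C [feat=C fix=C main=B]
After op 6 (reset): HEAD=fix@B [feat=C fix=B main=B]

Answer: fix main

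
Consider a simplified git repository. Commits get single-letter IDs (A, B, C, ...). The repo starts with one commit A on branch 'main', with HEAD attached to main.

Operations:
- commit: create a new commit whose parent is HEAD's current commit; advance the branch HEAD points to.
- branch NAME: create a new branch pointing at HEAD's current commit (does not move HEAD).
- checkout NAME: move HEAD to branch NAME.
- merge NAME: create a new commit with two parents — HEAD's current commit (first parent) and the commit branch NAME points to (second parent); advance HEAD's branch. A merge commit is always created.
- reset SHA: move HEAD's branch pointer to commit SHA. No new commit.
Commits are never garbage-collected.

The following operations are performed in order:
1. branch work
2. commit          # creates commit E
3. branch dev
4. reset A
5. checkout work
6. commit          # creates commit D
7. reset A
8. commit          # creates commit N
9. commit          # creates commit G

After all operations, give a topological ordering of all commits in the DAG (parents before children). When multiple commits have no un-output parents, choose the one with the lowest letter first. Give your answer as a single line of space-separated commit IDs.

After op 1 (branch): HEAD=main@A [main=A work=A]
After op 2 (commit): HEAD=main@E [main=E work=A]
After op 3 (branch): HEAD=main@E [dev=E main=E work=A]
After op 4 (reset): HEAD=main@A [dev=E main=A work=A]
After op 5 (checkout): HEAD=work@A [dev=E main=A work=A]
After op 6 (commit): HEAD=work@D [dev=E main=A work=D]
After op 7 (reset): HEAD=work@A [dev=E main=A work=A]
After op 8 (commit): HEAD=work@N [dev=E main=A work=N]
After op 9 (commit): HEAD=work@G [dev=E main=A work=G]
commit A: parents=[]
commit D: parents=['A']
commit E: parents=['A']
commit G: parents=['N']
commit N: parents=['A']

Answer: A D E N G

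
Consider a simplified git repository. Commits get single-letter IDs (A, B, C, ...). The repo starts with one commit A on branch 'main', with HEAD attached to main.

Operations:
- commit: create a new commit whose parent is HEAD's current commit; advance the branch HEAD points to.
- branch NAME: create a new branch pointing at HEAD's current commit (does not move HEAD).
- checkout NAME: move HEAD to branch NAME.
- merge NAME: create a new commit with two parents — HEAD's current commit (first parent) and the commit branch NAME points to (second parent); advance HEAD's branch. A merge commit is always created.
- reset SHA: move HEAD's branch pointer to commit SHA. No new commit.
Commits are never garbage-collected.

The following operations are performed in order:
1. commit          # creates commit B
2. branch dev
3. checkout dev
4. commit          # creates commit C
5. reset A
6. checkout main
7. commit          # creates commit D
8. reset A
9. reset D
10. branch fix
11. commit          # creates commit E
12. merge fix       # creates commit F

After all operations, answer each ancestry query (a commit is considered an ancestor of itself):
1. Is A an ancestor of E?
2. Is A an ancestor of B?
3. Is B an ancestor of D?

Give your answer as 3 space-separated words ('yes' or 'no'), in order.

After op 1 (commit): HEAD=main@B [main=B]
After op 2 (branch): HEAD=main@B [dev=B main=B]
After op 3 (checkout): HEAD=dev@B [dev=B main=B]
After op 4 (commit): HEAD=dev@C [dev=C main=B]
After op 5 (reset): HEAD=dev@A [dev=A main=B]
After op 6 (checkout): HEAD=main@B [dev=A main=B]
After op 7 (commit): HEAD=main@D [dev=A main=D]
After op 8 (reset): HEAD=main@A [dev=A main=A]
After op 9 (reset): HEAD=main@D [dev=A main=D]
After op 10 (branch): HEAD=main@D [dev=A fix=D main=D]
After op 11 (commit): HEAD=main@E [dev=A fix=D main=E]
After op 12 (merge): HEAD=main@F [dev=A fix=D main=F]
ancestors(E) = {A,B,D,E}; A in? yes
ancestors(B) = {A,B}; A in? yes
ancestors(D) = {A,B,D}; B in? yes

Answer: yes yes yes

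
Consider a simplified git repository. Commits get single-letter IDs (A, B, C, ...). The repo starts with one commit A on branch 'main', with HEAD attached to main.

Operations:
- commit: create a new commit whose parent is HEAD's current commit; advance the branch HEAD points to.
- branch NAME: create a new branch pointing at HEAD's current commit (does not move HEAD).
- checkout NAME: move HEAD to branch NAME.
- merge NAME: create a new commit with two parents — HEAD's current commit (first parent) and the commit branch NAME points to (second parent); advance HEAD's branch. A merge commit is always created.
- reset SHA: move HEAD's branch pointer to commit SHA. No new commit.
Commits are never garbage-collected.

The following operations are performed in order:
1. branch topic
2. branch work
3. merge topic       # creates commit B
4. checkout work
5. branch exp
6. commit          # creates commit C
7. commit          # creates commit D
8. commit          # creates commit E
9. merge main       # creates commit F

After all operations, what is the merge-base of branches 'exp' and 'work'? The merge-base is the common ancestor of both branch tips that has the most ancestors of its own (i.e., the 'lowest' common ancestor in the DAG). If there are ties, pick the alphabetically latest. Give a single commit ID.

Answer: A

Derivation:
After op 1 (branch): HEAD=main@A [main=A topic=A]
After op 2 (branch): HEAD=main@A [main=A topic=A work=A]
After op 3 (merge): HEAD=main@B [main=B topic=A work=A]
After op 4 (checkout): HEAD=work@A [main=B topic=A work=A]
After op 5 (branch): HEAD=work@A [exp=A main=B topic=A work=A]
After op 6 (commit): HEAD=work@C [exp=A main=B topic=A work=C]
After op 7 (commit): HEAD=work@D [exp=A main=B topic=A work=D]
After op 8 (commit): HEAD=work@E [exp=A main=B topic=A work=E]
After op 9 (merge): HEAD=work@F [exp=A main=B topic=A work=F]
ancestors(exp=A): ['A']
ancestors(work=F): ['A', 'B', 'C', 'D', 'E', 'F']
common: ['A']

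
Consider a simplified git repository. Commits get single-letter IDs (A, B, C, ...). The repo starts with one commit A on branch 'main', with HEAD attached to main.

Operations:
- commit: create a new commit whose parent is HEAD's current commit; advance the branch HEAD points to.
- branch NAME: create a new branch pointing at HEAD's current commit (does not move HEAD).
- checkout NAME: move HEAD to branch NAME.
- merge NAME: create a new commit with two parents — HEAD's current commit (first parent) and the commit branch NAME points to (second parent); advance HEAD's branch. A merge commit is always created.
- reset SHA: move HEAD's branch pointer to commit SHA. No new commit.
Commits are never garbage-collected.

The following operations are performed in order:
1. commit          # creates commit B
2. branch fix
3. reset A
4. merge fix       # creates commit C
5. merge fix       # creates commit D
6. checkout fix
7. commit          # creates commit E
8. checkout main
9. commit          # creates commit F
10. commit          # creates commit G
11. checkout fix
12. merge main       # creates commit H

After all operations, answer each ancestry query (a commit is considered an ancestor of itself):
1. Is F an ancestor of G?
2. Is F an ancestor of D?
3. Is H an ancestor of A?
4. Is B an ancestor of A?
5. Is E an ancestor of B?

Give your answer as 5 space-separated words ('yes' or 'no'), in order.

After op 1 (commit): HEAD=main@B [main=B]
After op 2 (branch): HEAD=main@B [fix=B main=B]
After op 3 (reset): HEAD=main@A [fix=B main=A]
After op 4 (merge): HEAD=main@C [fix=B main=C]
After op 5 (merge): HEAD=main@D [fix=B main=D]
After op 6 (checkout): HEAD=fix@B [fix=B main=D]
After op 7 (commit): HEAD=fix@E [fix=E main=D]
After op 8 (checkout): HEAD=main@D [fix=E main=D]
After op 9 (commit): HEAD=main@F [fix=E main=F]
After op 10 (commit): HEAD=main@G [fix=E main=G]
After op 11 (checkout): HEAD=fix@E [fix=E main=G]
After op 12 (merge): HEAD=fix@H [fix=H main=G]
ancestors(G) = {A,B,C,D,F,G}; F in? yes
ancestors(D) = {A,B,C,D}; F in? no
ancestors(A) = {A}; H in? no
ancestors(A) = {A}; B in? no
ancestors(B) = {A,B}; E in? no

Answer: yes no no no no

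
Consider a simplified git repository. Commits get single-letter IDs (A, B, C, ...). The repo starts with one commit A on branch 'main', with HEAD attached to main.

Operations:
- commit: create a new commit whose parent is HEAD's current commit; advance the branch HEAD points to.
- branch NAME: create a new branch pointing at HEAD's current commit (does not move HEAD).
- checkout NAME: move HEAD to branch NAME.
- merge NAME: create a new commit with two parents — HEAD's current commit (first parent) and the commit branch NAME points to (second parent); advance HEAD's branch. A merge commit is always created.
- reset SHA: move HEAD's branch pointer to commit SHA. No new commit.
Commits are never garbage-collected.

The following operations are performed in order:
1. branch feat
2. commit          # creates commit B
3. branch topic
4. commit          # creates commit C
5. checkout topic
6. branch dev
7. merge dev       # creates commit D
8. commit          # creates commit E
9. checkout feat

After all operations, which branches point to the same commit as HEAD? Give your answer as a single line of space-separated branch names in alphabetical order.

After op 1 (branch): HEAD=main@A [feat=A main=A]
After op 2 (commit): HEAD=main@B [feat=A main=B]
After op 3 (branch): HEAD=main@B [feat=A main=B topic=B]
After op 4 (commit): HEAD=main@C [feat=A main=C topic=B]
After op 5 (checkout): HEAD=topic@B [feat=A main=C topic=B]
After op 6 (branch): HEAD=topic@B [dev=B feat=A main=C topic=B]
After op 7 (merge): HEAD=topic@D [dev=B feat=A main=C topic=D]
After op 8 (commit): HEAD=topic@E [dev=B feat=A main=C topic=E]
After op 9 (checkout): HEAD=feat@A [dev=B feat=A main=C topic=E]

Answer: feat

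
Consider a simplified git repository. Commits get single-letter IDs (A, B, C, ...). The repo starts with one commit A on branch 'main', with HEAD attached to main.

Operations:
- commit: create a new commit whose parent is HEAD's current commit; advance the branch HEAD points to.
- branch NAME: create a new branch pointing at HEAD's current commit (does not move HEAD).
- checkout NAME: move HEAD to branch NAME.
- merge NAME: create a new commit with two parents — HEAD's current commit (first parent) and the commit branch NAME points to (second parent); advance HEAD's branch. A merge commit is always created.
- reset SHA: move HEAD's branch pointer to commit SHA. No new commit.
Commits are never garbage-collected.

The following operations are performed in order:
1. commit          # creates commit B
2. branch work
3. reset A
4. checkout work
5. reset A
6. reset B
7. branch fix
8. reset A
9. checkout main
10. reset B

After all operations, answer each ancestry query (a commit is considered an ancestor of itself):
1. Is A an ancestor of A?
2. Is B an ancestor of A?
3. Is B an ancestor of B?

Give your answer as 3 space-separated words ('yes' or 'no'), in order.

Answer: yes no yes

Derivation:
After op 1 (commit): HEAD=main@B [main=B]
After op 2 (branch): HEAD=main@B [main=B work=B]
After op 3 (reset): HEAD=main@A [main=A work=B]
After op 4 (checkout): HEAD=work@B [main=A work=B]
After op 5 (reset): HEAD=work@A [main=A work=A]
After op 6 (reset): HEAD=work@B [main=A work=B]
After op 7 (branch): HEAD=work@B [fix=B main=A work=B]
After op 8 (reset): HEAD=work@A [fix=B main=A work=A]
After op 9 (checkout): HEAD=main@A [fix=B main=A work=A]
After op 10 (reset): HEAD=main@B [fix=B main=B work=A]
ancestors(A) = {A}; A in? yes
ancestors(A) = {A}; B in? no
ancestors(B) = {A,B}; B in? yes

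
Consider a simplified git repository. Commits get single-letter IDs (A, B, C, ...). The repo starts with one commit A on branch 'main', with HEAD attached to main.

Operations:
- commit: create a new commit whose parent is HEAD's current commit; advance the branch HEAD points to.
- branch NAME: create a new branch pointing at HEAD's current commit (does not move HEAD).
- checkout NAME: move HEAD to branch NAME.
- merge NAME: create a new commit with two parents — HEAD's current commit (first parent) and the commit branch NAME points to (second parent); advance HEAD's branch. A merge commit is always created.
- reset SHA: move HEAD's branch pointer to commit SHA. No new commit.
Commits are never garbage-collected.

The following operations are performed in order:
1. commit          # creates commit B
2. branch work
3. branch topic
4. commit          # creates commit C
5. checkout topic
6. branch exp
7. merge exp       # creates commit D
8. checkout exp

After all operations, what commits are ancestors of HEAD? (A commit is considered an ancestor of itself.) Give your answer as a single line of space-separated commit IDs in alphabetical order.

After op 1 (commit): HEAD=main@B [main=B]
After op 2 (branch): HEAD=main@B [main=B work=B]
After op 3 (branch): HEAD=main@B [main=B topic=B work=B]
After op 4 (commit): HEAD=main@C [main=C topic=B work=B]
After op 5 (checkout): HEAD=topic@B [main=C topic=B work=B]
After op 6 (branch): HEAD=topic@B [exp=B main=C topic=B work=B]
After op 7 (merge): HEAD=topic@D [exp=B main=C topic=D work=B]
After op 8 (checkout): HEAD=exp@B [exp=B main=C topic=D work=B]

Answer: A B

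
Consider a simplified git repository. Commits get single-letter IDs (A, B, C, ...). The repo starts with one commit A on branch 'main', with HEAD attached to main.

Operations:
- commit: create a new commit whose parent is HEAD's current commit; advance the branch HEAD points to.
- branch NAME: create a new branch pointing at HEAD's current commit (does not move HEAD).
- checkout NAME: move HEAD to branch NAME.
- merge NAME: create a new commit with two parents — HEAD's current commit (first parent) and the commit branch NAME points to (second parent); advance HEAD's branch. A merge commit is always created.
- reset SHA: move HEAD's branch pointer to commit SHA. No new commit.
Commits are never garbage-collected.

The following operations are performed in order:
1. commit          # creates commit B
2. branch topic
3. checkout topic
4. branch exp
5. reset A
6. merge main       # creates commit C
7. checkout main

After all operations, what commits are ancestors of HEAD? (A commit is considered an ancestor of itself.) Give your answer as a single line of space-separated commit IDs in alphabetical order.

Answer: A B

Derivation:
After op 1 (commit): HEAD=main@B [main=B]
After op 2 (branch): HEAD=main@B [main=B topic=B]
After op 3 (checkout): HEAD=topic@B [main=B topic=B]
After op 4 (branch): HEAD=topic@B [exp=B main=B topic=B]
After op 5 (reset): HEAD=topic@A [exp=B main=B topic=A]
After op 6 (merge): HEAD=topic@C [exp=B main=B topic=C]
After op 7 (checkout): HEAD=main@B [exp=B main=B topic=C]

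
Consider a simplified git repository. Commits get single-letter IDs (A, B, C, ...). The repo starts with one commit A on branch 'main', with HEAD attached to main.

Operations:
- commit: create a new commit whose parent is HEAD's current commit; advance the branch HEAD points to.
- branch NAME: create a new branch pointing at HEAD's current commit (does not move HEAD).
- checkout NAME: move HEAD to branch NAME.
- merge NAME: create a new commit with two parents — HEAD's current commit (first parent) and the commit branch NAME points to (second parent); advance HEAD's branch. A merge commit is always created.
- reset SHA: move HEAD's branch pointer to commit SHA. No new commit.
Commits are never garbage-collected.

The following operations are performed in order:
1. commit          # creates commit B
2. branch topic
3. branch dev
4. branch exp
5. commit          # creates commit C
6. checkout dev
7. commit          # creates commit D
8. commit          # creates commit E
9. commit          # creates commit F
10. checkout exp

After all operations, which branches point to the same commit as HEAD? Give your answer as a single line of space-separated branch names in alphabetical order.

After op 1 (commit): HEAD=main@B [main=B]
After op 2 (branch): HEAD=main@B [main=B topic=B]
After op 3 (branch): HEAD=main@B [dev=B main=B topic=B]
After op 4 (branch): HEAD=main@B [dev=B exp=B main=B topic=B]
After op 5 (commit): HEAD=main@C [dev=B exp=B main=C topic=B]
After op 6 (checkout): HEAD=dev@B [dev=B exp=B main=C topic=B]
After op 7 (commit): HEAD=dev@D [dev=D exp=B main=C topic=B]
After op 8 (commit): HEAD=dev@E [dev=E exp=B main=C topic=B]
After op 9 (commit): HEAD=dev@F [dev=F exp=B main=C topic=B]
After op 10 (checkout): HEAD=exp@B [dev=F exp=B main=C topic=B]

Answer: exp topic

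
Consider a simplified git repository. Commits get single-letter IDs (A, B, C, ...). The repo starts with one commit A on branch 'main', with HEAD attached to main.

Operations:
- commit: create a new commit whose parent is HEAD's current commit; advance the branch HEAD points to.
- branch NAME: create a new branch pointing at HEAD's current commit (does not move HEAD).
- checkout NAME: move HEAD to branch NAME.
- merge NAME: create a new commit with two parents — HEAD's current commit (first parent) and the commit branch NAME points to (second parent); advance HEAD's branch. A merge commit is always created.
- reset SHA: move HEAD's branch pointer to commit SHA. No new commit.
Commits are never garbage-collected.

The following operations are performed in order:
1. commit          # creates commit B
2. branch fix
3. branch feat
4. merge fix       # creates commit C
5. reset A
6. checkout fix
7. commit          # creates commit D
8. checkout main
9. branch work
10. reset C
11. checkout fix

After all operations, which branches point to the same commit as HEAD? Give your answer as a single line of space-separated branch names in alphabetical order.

After op 1 (commit): HEAD=main@B [main=B]
After op 2 (branch): HEAD=main@B [fix=B main=B]
After op 3 (branch): HEAD=main@B [feat=B fix=B main=B]
After op 4 (merge): HEAD=main@C [feat=B fix=B main=C]
After op 5 (reset): HEAD=main@A [feat=B fix=B main=A]
After op 6 (checkout): HEAD=fix@B [feat=B fix=B main=A]
After op 7 (commit): HEAD=fix@D [feat=B fix=D main=A]
After op 8 (checkout): HEAD=main@A [feat=B fix=D main=A]
After op 9 (branch): HEAD=main@A [feat=B fix=D main=A work=A]
After op 10 (reset): HEAD=main@C [feat=B fix=D main=C work=A]
After op 11 (checkout): HEAD=fix@D [feat=B fix=D main=C work=A]

Answer: fix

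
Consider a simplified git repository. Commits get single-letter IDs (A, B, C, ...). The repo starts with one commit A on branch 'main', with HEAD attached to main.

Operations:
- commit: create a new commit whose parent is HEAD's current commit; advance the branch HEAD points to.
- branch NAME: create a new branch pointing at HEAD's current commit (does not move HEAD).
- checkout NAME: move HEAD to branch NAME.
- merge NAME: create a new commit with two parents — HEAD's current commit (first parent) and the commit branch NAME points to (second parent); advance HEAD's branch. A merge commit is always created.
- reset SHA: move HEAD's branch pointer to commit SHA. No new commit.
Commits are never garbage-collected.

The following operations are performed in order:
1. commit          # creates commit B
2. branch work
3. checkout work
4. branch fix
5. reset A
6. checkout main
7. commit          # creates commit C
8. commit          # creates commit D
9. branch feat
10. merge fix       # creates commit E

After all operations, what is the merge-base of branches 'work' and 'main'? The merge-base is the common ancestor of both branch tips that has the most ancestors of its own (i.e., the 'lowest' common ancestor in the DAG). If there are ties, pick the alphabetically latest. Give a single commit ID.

After op 1 (commit): HEAD=main@B [main=B]
After op 2 (branch): HEAD=main@B [main=B work=B]
After op 3 (checkout): HEAD=work@B [main=B work=B]
After op 4 (branch): HEAD=work@B [fix=B main=B work=B]
After op 5 (reset): HEAD=work@A [fix=B main=B work=A]
After op 6 (checkout): HEAD=main@B [fix=B main=B work=A]
After op 7 (commit): HEAD=main@C [fix=B main=C work=A]
After op 8 (commit): HEAD=main@D [fix=B main=D work=A]
After op 9 (branch): HEAD=main@D [feat=D fix=B main=D work=A]
After op 10 (merge): HEAD=main@E [feat=D fix=B main=E work=A]
ancestors(work=A): ['A']
ancestors(main=E): ['A', 'B', 'C', 'D', 'E']
common: ['A']

Answer: A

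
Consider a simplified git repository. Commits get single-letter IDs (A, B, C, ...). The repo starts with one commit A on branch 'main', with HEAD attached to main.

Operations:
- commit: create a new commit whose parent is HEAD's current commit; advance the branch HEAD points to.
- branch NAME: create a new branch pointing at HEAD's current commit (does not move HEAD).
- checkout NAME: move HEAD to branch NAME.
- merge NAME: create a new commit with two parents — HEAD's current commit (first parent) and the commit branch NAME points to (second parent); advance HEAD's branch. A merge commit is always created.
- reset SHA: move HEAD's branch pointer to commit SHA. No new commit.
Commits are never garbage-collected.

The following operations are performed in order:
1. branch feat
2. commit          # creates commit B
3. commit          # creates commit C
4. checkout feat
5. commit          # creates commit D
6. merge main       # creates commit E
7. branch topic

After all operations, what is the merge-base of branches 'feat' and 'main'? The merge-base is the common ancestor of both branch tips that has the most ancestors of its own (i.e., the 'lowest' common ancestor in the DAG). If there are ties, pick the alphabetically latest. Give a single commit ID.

After op 1 (branch): HEAD=main@A [feat=A main=A]
After op 2 (commit): HEAD=main@B [feat=A main=B]
After op 3 (commit): HEAD=main@C [feat=A main=C]
After op 4 (checkout): HEAD=feat@A [feat=A main=C]
After op 5 (commit): HEAD=feat@D [feat=D main=C]
After op 6 (merge): HEAD=feat@E [feat=E main=C]
After op 7 (branch): HEAD=feat@E [feat=E main=C topic=E]
ancestors(feat=E): ['A', 'B', 'C', 'D', 'E']
ancestors(main=C): ['A', 'B', 'C']
common: ['A', 'B', 'C']

Answer: C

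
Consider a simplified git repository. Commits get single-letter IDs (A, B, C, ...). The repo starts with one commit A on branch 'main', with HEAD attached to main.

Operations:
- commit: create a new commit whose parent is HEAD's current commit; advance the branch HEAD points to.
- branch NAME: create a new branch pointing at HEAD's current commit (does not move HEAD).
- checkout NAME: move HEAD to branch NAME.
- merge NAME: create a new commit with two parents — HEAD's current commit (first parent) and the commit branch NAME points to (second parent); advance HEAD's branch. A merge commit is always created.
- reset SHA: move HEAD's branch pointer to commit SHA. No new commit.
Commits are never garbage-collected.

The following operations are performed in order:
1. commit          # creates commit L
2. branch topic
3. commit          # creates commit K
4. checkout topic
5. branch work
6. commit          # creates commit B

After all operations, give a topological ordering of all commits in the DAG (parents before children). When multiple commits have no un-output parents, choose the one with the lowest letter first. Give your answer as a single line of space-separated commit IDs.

After op 1 (commit): HEAD=main@L [main=L]
After op 2 (branch): HEAD=main@L [main=L topic=L]
After op 3 (commit): HEAD=main@K [main=K topic=L]
After op 4 (checkout): HEAD=topic@L [main=K topic=L]
After op 5 (branch): HEAD=topic@L [main=K topic=L work=L]
After op 6 (commit): HEAD=topic@B [main=K topic=B work=L]
commit A: parents=[]
commit B: parents=['L']
commit K: parents=['L']
commit L: parents=['A']

Answer: A L B K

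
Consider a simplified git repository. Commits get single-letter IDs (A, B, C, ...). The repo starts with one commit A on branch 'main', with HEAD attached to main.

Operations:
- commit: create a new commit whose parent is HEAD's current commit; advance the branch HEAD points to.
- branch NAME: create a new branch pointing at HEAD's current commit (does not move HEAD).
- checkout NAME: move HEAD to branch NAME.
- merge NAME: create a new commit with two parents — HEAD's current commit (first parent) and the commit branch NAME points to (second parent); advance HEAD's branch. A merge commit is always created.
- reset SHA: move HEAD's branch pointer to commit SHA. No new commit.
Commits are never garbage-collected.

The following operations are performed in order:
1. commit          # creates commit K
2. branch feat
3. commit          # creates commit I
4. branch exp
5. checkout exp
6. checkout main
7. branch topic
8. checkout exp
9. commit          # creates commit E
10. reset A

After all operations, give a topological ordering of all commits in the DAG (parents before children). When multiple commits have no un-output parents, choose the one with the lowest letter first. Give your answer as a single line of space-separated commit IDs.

After op 1 (commit): HEAD=main@K [main=K]
After op 2 (branch): HEAD=main@K [feat=K main=K]
After op 3 (commit): HEAD=main@I [feat=K main=I]
After op 4 (branch): HEAD=main@I [exp=I feat=K main=I]
After op 5 (checkout): HEAD=exp@I [exp=I feat=K main=I]
After op 6 (checkout): HEAD=main@I [exp=I feat=K main=I]
After op 7 (branch): HEAD=main@I [exp=I feat=K main=I topic=I]
After op 8 (checkout): HEAD=exp@I [exp=I feat=K main=I topic=I]
After op 9 (commit): HEAD=exp@E [exp=E feat=K main=I topic=I]
After op 10 (reset): HEAD=exp@A [exp=A feat=K main=I topic=I]
commit A: parents=[]
commit E: parents=['I']
commit I: parents=['K']
commit K: parents=['A']

Answer: A K I E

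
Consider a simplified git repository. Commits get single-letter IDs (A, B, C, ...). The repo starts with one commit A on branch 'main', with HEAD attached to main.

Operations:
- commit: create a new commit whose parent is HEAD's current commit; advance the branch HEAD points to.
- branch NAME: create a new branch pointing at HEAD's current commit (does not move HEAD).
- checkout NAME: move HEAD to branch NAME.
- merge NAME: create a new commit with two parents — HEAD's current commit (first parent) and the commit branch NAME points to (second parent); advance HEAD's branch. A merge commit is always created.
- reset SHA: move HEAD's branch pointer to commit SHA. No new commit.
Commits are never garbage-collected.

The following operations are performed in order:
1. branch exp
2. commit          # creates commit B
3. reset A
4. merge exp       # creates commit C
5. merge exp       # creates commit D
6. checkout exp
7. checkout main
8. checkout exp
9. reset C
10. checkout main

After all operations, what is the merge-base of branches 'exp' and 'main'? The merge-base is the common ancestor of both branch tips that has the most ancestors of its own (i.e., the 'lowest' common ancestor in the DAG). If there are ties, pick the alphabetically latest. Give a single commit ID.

After op 1 (branch): HEAD=main@A [exp=A main=A]
After op 2 (commit): HEAD=main@B [exp=A main=B]
After op 3 (reset): HEAD=main@A [exp=A main=A]
After op 4 (merge): HEAD=main@C [exp=A main=C]
After op 5 (merge): HEAD=main@D [exp=A main=D]
After op 6 (checkout): HEAD=exp@A [exp=A main=D]
After op 7 (checkout): HEAD=main@D [exp=A main=D]
After op 8 (checkout): HEAD=exp@A [exp=A main=D]
After op 9 (reset): HEAD=exp@C [exp=C main=D]
After op 10 (checkout): HEAD=main@D [exp=C main=D]
ancestors(exp=C): ['A', 'C']
ancestors(main=D): ['A', 'C', 'D']
common: ['A', 'C']

Answer: C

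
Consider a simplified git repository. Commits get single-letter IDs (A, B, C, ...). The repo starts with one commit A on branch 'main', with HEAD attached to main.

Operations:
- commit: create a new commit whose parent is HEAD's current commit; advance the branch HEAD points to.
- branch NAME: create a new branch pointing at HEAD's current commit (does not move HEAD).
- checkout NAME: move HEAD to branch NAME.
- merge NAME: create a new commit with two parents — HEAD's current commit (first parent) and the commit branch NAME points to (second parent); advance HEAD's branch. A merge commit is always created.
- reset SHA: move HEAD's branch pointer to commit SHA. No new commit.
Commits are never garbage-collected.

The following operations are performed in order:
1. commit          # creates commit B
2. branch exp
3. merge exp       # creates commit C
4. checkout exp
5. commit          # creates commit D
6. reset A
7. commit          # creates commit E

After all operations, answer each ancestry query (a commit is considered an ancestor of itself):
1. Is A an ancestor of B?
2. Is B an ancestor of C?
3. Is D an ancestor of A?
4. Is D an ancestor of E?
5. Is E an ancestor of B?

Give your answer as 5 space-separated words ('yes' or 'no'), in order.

Answer: yes yes no no no

Derivation:
After op 1 (commit): HEAD=main@B [main=B]
After op 2 (branch): HEAD=main@B [exp=B main=B]
After op 3 (merge): HEAD=main@C [exp=B main=C]
After op 4 (checkout): HEAD=exp@B [exp=B main=C]
After op 5 (commit): HEAD=exp@D [exp=D main=C]
After op 6 (reset): HEAD=exp@A [exp=A main=C]
After op 7 (commit): HEAD=exp@E [exp=E main=C]
ancestors(B) = {A,B}; A in? yes
ancestors(C) = {A,B,C}; B in? yes
ancestors(A) = {A}; D in? no
ancestors(E) = {A,E}; D in? no
ancestors(B) = {A,B}; E in? no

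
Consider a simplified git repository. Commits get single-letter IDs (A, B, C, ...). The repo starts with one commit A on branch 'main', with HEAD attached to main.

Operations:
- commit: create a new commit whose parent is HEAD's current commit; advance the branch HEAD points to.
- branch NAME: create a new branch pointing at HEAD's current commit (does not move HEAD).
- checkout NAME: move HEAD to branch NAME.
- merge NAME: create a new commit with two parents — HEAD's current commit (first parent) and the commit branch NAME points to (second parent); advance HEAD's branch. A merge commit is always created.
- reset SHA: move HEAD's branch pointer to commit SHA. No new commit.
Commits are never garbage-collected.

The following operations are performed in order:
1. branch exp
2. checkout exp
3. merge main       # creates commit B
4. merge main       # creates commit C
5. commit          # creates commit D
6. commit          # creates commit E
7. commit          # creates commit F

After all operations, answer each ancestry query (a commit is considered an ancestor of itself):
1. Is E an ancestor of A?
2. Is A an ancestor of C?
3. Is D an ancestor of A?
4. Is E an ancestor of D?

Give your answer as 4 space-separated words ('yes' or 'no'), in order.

Answer: no yes no no

Derivation:
After op 1 (branch): HEAD=main@A [exp=A main=A]
After op 2 (checkout): HEAD=exp@A [exp=A main=A]
After op 3 (merge): HEAD=exp@B [exp=B main=A]
After op 4 (merge): HEAD=exp@C [exp=C main=A]
After op 5 (commit): HEAD=exp@D [exp=D main=A]
After op 6 (commit): HEAD=exp@E [exp=E main=A]
After op 7 (commit): HEAD=exp@F [exp=F main=A]
ancestors(A) = {A}; E in? no
ancestors(C) = {A,B,C}; A in? yes
ancestors(A) = {A}; D in? no
ancestors(D) = {A,B,C,D}; E in? no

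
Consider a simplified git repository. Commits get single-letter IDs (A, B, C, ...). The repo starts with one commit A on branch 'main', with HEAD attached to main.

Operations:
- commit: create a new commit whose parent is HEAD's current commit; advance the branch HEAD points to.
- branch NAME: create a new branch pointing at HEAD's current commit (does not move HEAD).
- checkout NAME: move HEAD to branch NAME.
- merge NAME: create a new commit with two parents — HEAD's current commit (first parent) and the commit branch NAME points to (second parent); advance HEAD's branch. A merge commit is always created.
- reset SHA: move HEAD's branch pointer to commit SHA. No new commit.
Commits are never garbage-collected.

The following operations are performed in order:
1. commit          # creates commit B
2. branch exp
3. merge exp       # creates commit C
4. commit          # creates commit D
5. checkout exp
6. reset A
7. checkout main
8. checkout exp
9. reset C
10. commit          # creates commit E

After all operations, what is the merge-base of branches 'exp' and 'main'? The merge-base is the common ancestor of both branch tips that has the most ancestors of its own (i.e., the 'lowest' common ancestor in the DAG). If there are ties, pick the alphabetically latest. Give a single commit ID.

Answer: C

Derivation:
After op 1 (commit): HEAD=main@B [main=B]
After op 2 (branch): HEAD=main@B [exp=B main=B]
After op 3 (merge): HEAD=main@C [exp=B main=C]
After op 4 (commit): HEAD=main@D [exp=B main=D]
After op 5 (checkout): HEAD=exp@B [exp=B main=D]
After op 6 (reset): HEAD=exp@A [exp=A main=D]
After op 7 (checkout): HEAD=main@D [exp=A main=D]
After op 8 (checkout): HEAD=exp@A [exp=A main=D]
After op 9 (reset): HEAD=exp@C [exp=C main=D]
After op 10 (commit): HEAD=exp@E [exp=E main=D]
ancestors(exp=E): ['A', 'B', 'C', 'E']
ancestors(main=D): ['A', 'B', 'C', 'D']
common: ['A', 'B', 'C']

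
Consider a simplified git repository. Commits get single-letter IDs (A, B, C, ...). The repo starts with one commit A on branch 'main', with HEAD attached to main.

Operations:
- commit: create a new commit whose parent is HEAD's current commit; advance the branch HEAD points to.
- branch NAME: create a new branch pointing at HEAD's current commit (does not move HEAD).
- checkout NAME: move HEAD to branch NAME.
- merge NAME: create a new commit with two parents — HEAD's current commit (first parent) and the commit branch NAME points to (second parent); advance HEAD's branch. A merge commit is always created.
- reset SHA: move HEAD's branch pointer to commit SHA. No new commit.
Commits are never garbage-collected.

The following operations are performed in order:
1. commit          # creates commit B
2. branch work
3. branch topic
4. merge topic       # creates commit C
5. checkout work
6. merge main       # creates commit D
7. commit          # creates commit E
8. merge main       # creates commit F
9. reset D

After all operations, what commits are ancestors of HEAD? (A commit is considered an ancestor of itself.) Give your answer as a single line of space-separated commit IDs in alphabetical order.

After op 1 (commit): HEAD=main@B [main=B]
After op 2 (branch): HEAD=main@B [main=B work=B]
After op 3 (branch): HEAD=main@B [main=B topic=B work=B]
After op 4 (merge): HEAD=main@C [main=C topic=B work=B]
After op 5 (checkout): HEAD=work@B [main=C topic=B work=B]
After op 6 (merge): HEAD=work@D [main=C topic=B work=D]
After op 7 (commit): HEAD=work@E [main=C topic=B work=E]
After op 8 (merge): HEAD=work@F [main=C topic=B work=F]
After op 9 (reset): HEAD=work@D [main=C topic=B work=D]

Answer: A B C D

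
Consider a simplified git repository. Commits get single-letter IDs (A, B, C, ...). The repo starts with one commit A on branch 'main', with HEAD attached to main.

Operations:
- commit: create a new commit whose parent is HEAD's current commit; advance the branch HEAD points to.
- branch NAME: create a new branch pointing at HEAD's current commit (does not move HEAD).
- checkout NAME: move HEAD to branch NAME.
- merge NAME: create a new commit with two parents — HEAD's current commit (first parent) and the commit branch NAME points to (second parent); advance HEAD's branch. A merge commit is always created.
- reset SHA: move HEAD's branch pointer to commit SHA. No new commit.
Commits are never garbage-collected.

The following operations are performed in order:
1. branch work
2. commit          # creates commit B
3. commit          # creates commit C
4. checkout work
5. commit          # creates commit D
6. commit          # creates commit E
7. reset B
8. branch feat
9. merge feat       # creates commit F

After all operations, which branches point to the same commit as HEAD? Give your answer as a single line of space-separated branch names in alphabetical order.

After op 1 (branch): HEAD=main@A [main=A work=A]
After op 2 (commit): HEAD=main@B [main=B work=A]
After op 3 (commit): HEAD=main@C [main=C work=A]
After op 4 (checkout): HEAD=work@A [main=C work=A]
After op 5 (commit): HEAD=work@D [main=C work=D]
After op 6 (commit): HEAD=work@E [main=C work=E]
After op 7 (reset): HEAD=work@B [main=C work=B]
After op 8 (branch): HEAD=work@B [feat=B main=C work=B]
After op 9 (merge): HEAD=work@F [feat=B main=C work=F]

Answer: work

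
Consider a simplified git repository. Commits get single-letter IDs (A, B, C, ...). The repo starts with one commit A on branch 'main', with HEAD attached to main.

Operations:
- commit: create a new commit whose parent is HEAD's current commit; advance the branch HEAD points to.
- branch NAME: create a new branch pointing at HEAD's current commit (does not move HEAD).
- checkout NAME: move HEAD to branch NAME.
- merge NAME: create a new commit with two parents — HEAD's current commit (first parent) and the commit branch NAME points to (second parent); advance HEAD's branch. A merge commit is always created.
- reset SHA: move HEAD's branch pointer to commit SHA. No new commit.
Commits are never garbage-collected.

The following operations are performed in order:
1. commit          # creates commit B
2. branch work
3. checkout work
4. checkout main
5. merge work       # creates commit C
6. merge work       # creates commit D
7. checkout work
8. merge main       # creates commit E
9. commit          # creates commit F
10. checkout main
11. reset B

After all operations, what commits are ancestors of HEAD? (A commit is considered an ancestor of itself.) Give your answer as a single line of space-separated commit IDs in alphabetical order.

After op 1 (commit): HEAD=main@B [main=B]
After op 2 (branch): HEAD=main@B [main=B work=B]
After op 3 (checkout): HEAD=work@B [main=B work=B]
After op 4 (checkout): HEAD=main@B [main=B work=B]
After op 5 (merge): HEAD=main@C [main=C work=B]
After op 6 (merge): HEAD=main@D [main=D work=B]
After op 7 (checkout): HEAD=work@B [main=D work=B]
After op 8 (merge): HEAD=work@E [main=D work=E]
After op 9 (commit): HEAD=work@F [main=D work=F]
After op 10 (checkout): HEAD=main@D [main=D work=F]
After op 11 (reset): HEAD=main@B [main=B work=F]

Answer: A B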